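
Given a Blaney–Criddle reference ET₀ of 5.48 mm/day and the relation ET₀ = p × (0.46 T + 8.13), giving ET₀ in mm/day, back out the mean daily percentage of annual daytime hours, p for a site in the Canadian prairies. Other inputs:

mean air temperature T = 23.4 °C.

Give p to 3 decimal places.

p = ET₀ / (0.46 T + 8.13) = 5.48 / (0.46 × 23.4 + 8.13) = 5.48 / 18.894 = 0.2900

0.290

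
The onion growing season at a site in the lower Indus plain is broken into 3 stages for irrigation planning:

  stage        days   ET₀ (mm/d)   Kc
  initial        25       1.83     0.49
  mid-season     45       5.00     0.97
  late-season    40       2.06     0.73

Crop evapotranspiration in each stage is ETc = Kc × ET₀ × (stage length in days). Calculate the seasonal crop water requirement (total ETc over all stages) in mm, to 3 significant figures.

initial: 0.49 × 1.83 × 25 = 22.42 mm
mid-season: 0.97 × 5.00 × 45 = 218.25 mm
late-season: 0.73 × 2.06 × 40 = 60.15 mm
Seasonal total = 300.82 mm

301 mm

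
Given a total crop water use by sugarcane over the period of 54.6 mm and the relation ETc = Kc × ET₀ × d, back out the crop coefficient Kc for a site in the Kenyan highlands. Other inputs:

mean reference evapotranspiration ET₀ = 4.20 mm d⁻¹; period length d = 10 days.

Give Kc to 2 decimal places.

ETc = Kc × ET₀ × d  ⇒  Kc = ETc / (ET₀ × d)
Kc = 54.6 / (4.20 × 10) = 54.6 / 42.00 = 1.3000

1.30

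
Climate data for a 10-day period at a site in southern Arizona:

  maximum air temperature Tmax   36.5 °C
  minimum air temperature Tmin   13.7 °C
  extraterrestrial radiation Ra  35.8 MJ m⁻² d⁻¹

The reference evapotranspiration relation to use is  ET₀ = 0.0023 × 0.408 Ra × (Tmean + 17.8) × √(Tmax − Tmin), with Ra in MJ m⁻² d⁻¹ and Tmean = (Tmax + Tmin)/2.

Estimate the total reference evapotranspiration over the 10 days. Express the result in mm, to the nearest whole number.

69 mm

Tmean = (36.5 + 13.7)/2 = 25.10 °C
0.408 Ra = 0.408 × 35.8 = 14.6064 mm/d equivalent
ET₀ = 0.0023 × 14.6064 × (25.10 + 17.8) × √22.8 = 0.0023 × 14.6064 × 42.90 × 4.7749 = 6.8817 mm/d
Over 10 days: 6.8817 × 10 = 68.817 mm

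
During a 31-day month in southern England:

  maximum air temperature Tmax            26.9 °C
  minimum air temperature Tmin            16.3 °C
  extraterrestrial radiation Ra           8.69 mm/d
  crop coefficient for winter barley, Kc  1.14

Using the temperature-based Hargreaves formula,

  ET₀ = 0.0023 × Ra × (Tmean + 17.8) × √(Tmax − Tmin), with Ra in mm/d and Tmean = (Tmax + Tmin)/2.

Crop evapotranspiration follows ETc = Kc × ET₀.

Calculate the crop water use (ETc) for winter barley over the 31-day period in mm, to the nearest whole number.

91 mm

Tmean = (26.9 + 16.3)/2 = 21.60 °C
ET₀ = 0.0023 × 8.69 × (21.60 + 17.8) × √10.6 = 0.0023 × 8.69 × 39.40 × 3.2558 = 2.5639 mm/d
ETc = Kc × ET₀ = 1.14 × 2.5639 = 2.9228 mm/d
Over 31 days: 2.9228 × 31 = 90.607 mm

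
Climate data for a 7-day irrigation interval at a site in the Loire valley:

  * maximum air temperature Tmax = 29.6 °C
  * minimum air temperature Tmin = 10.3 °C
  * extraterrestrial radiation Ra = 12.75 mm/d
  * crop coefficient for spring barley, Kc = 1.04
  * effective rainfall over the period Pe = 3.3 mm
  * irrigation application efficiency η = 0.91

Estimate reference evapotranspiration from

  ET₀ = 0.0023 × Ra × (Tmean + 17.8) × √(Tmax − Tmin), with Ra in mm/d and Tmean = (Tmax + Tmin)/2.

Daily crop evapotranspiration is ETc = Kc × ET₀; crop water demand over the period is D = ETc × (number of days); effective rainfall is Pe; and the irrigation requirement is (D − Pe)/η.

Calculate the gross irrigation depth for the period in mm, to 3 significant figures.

35.3 mm

Tmean = (29.6 + 10.3)/2 = 19.95 °C
ET₀ = 0.0023 × 12.75 × (19.95 + 17.8) × √19.3 = 0.0023 × 12.75 × 37.75 × 4.3932 = 4.8634 mm/d
ETc = Kc × ET₀ = 1.04 × 4.8634 = 5.0579 mm/d
Crop demand D = ETc × 7 d = 5.0579 × 7 = 35.405 mm
D − Pe = 35.405 − 3.3 = 32.105 mm
Gross irrigation = 32.105 / 0.91 = 35.280 mm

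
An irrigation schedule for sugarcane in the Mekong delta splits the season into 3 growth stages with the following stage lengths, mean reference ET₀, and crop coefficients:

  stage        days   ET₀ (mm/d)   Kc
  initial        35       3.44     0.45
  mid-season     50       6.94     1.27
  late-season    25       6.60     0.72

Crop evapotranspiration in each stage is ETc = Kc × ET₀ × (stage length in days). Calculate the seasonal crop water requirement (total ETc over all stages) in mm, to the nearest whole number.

614 mm

initial: 0.45 × 3.44 × 35 = 54.18 mm
mid-season: 1.27 × 6.94 × 50 = 440.69 mm
late-season: 0.72 × 6.60 × 25 = 118.80 mm
Seasonal total = 613.67 mm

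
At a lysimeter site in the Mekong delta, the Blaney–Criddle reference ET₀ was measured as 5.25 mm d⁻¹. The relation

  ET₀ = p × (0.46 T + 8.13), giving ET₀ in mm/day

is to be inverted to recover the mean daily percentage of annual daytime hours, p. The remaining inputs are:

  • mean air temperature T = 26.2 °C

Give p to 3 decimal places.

0.260

p = ET₀ / (0.46 T + 8.13) = 5.25 / (0.46 × 26.2 + 8.13) = 5.25 / 20.182 = 0.2601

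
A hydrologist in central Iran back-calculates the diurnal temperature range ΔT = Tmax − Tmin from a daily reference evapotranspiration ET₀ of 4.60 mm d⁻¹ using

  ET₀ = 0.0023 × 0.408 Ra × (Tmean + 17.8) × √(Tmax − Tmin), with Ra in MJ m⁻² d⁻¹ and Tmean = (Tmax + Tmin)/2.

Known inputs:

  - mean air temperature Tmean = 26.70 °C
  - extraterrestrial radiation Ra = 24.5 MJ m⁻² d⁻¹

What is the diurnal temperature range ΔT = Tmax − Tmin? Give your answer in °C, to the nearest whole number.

√ΔT = ET₀ / [0.0023 × 0.408 × Ra × (Tmean+17.8)] = 4.60 / (0.0023 × 9.9960 × 44.50) = 4.4962
ΔT = 4.4962² = 20.216 °C

20 °C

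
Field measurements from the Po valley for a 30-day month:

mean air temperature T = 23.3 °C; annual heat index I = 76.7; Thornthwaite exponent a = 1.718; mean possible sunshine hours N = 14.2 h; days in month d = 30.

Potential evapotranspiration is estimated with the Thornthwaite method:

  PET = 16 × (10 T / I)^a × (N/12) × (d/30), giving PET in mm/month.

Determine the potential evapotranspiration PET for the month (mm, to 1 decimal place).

127.7 mm

10T/I = 10 × 23.3 / 76.7 = 3.0378
(10T/I)^a = 3.0378^1.718 = 6.7458
Uncorrected PET = 16 × 6.7458 = 107.933 mm
Correction = (N/12)(d/30) = (14.2/12)(30/30) = 1.1833
PET = 107.933 × 1.1833 = 127.717 mm/month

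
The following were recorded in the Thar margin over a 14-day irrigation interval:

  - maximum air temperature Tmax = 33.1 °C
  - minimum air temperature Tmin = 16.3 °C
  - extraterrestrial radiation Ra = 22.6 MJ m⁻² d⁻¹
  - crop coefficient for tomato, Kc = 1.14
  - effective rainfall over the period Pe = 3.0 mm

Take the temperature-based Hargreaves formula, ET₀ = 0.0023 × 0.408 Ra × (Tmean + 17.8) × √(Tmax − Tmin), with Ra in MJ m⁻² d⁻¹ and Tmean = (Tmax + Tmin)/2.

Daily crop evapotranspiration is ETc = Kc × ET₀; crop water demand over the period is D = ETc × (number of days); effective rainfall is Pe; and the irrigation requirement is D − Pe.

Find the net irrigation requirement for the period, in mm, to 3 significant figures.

Tmean = (33.1 + 16.3)/2 = 24.70 °C
0.408 Ra = 0.408 × 22.6 = 9.2208 mm/d equivalent
ET₀ = 0.0023 × 9.2208 × (24.70 + 17.8) × √16.8 = 0.0023 × 9.2208 × 42.50 × 4.0988 = 3.6944 mm/d
ETc = Kc × ET₀ = 1.14 × 3.6944 = 4.2116 mm/d
Crop demand D = ETc × 14 d = 4.2116 × 14 = 58.962 mm
D − Pe = 58.962 − 3.0 = 55.962 mm

56.0 mm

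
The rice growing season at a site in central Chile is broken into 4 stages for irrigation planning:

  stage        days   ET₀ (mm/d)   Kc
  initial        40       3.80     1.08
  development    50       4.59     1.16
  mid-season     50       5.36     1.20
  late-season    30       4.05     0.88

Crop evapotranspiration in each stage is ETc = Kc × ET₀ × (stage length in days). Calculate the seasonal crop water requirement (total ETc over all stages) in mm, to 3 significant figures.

859 mm

initial: 1.08 × 3.80 × 40 = 164.16 mm
development: 1.16 × 4.59 × 50 = 266.22 mm
mid-season: 1.20 × 5.36 × 50 = 321.60 mm
late-season: 0.88 × 4.05 × 30 = 106.92 mm
Seasonal total = 858.90 mm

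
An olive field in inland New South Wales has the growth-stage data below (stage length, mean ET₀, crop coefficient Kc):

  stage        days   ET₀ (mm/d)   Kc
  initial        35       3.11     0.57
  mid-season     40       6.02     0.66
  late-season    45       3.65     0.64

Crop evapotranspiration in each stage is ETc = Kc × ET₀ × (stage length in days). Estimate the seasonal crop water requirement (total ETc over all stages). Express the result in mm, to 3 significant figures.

326 mm

initial: 0.57 × 3.11 × 35 = 62.04 mm
mid-season: 0.66 × 6.02 × 40 = 158.93 mm
late-season: 0.64 × 3.65 × 45 = 105.12 mm
Seasonal total = 326.09 mm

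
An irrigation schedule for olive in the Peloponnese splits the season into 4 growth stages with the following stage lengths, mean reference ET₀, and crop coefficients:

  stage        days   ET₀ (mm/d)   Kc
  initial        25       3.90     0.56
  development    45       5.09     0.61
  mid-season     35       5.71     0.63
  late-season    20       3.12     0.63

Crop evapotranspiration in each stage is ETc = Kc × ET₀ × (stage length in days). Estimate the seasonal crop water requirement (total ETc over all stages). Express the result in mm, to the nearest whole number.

360 mm

initial: 0.56 × 3.90 × 25 = 54.60 mm
development: 0.61 × 5.09 × 45 = 139.72 mm
mid-season: 0.63 × 5.71 × 35 = 125.91 mm
late-season: 0.63 × 3.12 × 20 = 39.31 mm
Seasonal total = 359.54 mm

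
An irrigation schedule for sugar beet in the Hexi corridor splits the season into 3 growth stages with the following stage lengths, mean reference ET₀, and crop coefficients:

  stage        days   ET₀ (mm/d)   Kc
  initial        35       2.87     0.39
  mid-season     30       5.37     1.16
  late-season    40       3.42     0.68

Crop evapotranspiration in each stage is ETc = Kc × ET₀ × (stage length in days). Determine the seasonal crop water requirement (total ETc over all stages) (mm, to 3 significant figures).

319 mm

initial: 0.39 × 2.87 × 35 = 39.18 mm
mid-season: 1.16 × 5.37 × 30 = 186.88 mm
late-season: 0.68 × 3.42 × 40 = 93.02 mm
Seasonal total = 319.08 mm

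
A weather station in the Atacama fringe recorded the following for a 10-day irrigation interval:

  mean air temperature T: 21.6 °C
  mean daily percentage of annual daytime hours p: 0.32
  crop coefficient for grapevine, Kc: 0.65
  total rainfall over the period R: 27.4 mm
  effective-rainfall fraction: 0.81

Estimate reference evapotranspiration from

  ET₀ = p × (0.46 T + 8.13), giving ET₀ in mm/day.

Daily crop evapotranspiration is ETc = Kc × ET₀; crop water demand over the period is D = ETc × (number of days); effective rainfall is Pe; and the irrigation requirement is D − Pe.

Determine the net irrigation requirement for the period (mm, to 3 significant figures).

ET₀ = 0.32 × (0.46 × 21.6 + 8.13) = 0.32 × 18.066 = 5.7811 mm/d
ETc = Kc × ET₀ = 0.65 × 5.7811 = 3.7577 mm/d
Crop demand D = ETc × 10 d = 3.7577 × 10 = 37.577 mm
Pe = 0.81 × 27.4 = 22.194 mm
D − Pe = 37.577 − 22.194 = 15.383 mm

15.4 mm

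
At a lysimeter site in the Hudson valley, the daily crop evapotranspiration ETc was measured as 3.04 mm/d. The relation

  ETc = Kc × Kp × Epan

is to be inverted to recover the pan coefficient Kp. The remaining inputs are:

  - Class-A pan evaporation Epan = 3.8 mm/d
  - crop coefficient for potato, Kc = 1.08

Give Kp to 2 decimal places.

0.74

ETc = Kc × Kp × Epan  ⇒  Kp = ETc / (Kc × Epan)
Kp = 3.04 / (1.08 × 3.8) = 3.04 / 4.104 = 0.7407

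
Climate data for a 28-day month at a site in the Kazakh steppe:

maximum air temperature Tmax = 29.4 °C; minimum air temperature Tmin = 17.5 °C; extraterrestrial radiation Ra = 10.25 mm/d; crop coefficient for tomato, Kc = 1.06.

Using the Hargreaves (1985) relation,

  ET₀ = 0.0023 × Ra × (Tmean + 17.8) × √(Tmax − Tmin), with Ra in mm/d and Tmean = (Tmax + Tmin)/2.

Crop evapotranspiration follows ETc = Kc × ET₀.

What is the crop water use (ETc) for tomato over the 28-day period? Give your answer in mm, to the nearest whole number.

100 mm

Tmean = (29.4 + 17.5)/2 = 23.45 °C
ET₀ = 0.0023 × 10.25 × (23.45 + 17.8) × √11.9 = 0.0023 × 10.25 × 41.25 × 3.4496 = 3.3546 mm/d
ETc = Kc × ET₀ = 1.06 × 3.3546 = 3.5559 mm/d
Over 28 days: 3.5559 × 28 = 99.565 mm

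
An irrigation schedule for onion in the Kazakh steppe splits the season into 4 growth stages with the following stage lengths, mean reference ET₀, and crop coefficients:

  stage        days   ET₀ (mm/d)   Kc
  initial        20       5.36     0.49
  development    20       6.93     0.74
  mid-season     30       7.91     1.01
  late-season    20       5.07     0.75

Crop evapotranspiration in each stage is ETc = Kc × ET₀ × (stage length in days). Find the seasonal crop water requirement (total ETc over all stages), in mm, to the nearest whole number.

initial: 0.49 × 5.36 × 20 = 52.53 mm
development: 0.74 × 6.93 × 20 = 102.56 mm
mid-season: 1.01 × 7.91 × 30 = 239.67 mm
late-season: 0.75 × 5.07 × 20 = 76.05 mm
Seasonal total = 470.81 mm

471 mm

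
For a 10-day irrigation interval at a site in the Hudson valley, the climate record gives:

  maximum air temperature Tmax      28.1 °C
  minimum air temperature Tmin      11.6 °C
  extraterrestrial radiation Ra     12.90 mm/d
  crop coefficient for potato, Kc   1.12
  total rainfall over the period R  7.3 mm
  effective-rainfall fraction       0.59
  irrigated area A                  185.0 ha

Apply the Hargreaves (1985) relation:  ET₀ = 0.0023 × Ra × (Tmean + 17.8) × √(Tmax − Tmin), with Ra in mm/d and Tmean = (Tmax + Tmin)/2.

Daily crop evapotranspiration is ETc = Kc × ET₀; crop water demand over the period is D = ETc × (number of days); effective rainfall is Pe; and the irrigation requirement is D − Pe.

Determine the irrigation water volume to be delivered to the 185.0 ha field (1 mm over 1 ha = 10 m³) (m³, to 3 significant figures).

Tmean = (28.1 + 11.6)/2 = 19.85 °C
ET₀ = 0.0023 × 12.90 × (19.85 + 17.8) × √16.5 = 0.0023 × 12.90 × 37.65 × 4.0620 = 4.5376 mm/d
ETc = Kc × ET₀ = 1.12 × 4.5376 = 5.0821 mm/d
Crop demand D = ETc × 10 d = 5.0821 × 10 = 50.821 mm
Pe = 0.59 × 7.3 = 4.307 mm
D − Pe = 50.821 − 4.307 = 46.514 mm
Volume = 46.514 mm × 185.0 ha × 10 = 86050.9 m³

86100 m³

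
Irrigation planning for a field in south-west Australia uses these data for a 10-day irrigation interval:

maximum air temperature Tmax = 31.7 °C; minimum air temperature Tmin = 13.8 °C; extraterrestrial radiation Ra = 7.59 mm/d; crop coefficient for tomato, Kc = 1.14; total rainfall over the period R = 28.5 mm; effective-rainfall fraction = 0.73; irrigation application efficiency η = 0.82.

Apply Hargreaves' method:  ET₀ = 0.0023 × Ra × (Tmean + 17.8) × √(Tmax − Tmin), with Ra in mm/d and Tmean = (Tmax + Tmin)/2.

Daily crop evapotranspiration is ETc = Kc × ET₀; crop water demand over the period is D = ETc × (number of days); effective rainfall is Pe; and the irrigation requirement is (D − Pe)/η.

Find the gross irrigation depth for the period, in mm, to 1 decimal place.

16.3 mm

Tmean = (31.7 + 13.8)/2 = 22.75 °C
ET₀ = 0.0023 × 7.59 × (22.75 + 17.8) × √17.9 = 0.0023 × 7.59 × 40.55 × 4.2308 = 2.9949 mm/d
ETc = Kc × ET₀ = 1.14 × 2.9949 = 3.4142 mm/d
Crop demand D = ETc × 10 d = 3.4142 × 10 = 34.142 mm
Pe = 0.73 × 28.5 = 20.805 mm
D − Pe = 34.142 − 20.805 = 13.337 mm
Gross irrigation = 13.337 / 0.82 = 16.265 mm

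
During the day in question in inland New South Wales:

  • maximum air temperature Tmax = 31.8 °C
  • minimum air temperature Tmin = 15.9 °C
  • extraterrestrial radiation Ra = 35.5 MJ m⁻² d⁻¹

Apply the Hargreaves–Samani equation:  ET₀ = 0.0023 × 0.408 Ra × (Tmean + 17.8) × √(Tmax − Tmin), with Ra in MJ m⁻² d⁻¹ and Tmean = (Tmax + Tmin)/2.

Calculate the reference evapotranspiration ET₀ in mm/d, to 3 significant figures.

5.53 mm/d

Tmean = (31.8 + 15.9)/2 = 23.85 °C
0.408 Ra = 0.408 × 35.5 = 14.4840 mm/d equivalent
ET₀ = 0.0023 × 14.4840 × (23.85 + 17.8) × √15.9 = 0.0023 × 14.4840 × 41.65 × 3.9875 = 5.5326 mm/d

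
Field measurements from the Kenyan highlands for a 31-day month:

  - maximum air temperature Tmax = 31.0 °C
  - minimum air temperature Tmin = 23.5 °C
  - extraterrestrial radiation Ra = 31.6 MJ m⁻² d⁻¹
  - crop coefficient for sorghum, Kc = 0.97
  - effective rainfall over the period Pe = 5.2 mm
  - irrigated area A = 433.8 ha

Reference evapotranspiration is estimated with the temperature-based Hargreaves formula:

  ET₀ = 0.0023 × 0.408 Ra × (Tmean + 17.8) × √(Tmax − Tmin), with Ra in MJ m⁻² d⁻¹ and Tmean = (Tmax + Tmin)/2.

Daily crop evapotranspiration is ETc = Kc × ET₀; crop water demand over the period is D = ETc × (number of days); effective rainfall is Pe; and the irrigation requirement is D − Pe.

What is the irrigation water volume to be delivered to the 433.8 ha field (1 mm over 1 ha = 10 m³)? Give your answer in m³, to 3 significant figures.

Tmean = (31.0 + 23.5)/2 = 27.25 °C
0.408 Ra = 0.408 × 31.6 = 12.8928 mm/d equivalent
ET₀ = 0.0023 × 12.8928 × (27.25 + 17.8) × √7.5 = 0.0023 × 12.8928 × 45.05 × 2.7386 = 3.6585 mm/d
ETc = Kc × ET₀ = 0.97 × 3.6585 = 3.5487 mm/d
Crop demand D = ETc × 31 d = 3.5487 × 31 = 110.010 mm
D − Pe = 110.010 − 5.2 = 104.810 mm
Volume = 104.810 mm × 433.8 ha × 10 = 454665.8 m³

455000 m³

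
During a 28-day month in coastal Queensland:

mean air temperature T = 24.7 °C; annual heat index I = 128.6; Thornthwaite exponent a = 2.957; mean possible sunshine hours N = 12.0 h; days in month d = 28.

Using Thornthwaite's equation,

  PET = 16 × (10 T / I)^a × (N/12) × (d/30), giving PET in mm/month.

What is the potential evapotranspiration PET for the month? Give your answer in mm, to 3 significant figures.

103 mm

10T/I = 10 × 24.7 / 128.6 = 1.9207
(10T/I)^a = 1.9207^2.957 = 6.8895
Uncorrected PET = 16 × 6.8895 = 110.232 mm
Correction = (N/12)(d/30) = (12.0/12)(28/30) = 0.9333
PET = 110.232 × 0.9333 = 102.880 mm/month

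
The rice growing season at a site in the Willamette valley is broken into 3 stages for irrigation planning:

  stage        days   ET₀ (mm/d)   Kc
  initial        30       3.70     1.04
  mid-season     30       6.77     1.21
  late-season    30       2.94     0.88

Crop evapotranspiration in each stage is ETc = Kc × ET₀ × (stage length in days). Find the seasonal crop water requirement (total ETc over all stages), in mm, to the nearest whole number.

initial: 1.04 × 3.70 × 30 = 115.44 mm
mid-season: 1.21 × 6.77 × 30 = 245.75 mm
late-season: 0.88 × 2.94 × 30 = 77.62 mm
Seasonal total = 438.81 mm

439 mm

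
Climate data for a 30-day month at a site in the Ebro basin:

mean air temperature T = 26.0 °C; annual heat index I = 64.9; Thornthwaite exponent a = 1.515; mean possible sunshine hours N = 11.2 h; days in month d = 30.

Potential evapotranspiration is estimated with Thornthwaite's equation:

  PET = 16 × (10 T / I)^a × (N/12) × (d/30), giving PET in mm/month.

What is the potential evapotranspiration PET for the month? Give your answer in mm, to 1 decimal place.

122.3 mm

10T/I = 10 × 26.0 / 64.9 = 4.0062
(10T/I)^a = 4.0062^1.515 = 8.1873
Uncorrected PET = 16 × 8.1873 = 130.997 mm
Correction = (N/12)(d/30) = (11.2/12)(30/30) = 0.9333
PET = 130.997 × 0.9333 = 122.260 mm/month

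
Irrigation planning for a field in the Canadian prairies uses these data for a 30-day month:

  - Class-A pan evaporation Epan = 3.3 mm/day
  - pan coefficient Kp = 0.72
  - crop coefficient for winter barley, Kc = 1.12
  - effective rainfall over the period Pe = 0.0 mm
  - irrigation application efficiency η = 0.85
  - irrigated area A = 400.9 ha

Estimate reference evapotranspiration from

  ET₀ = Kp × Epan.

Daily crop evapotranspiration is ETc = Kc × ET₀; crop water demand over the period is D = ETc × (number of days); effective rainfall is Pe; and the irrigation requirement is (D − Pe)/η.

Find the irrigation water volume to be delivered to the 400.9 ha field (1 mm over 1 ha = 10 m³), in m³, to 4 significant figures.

ET₀ = 0.72 × 3.3 = 2.3760 mm/d
ETc = Kc × ET₀ = 1.12 × 2.3760 = 2.6611 mm/d
Crop demand D = ETc × 30 d = 2.6611 × 30 = 79.833 mm
D − Pe = 79.833 − 0.0 = 79.833 mm
Gross irrigation = 79.833 / 0.85 = 93.921 mm
Volume = 93.921 mm × 400.9 ha × 10 = 376529.3 m³

376500 m³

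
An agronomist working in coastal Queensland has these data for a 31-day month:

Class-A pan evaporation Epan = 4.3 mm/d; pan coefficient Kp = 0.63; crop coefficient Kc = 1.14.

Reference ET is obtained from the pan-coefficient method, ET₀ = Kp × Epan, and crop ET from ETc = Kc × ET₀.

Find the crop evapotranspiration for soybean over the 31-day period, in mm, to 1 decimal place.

95.7 mm

ET₀ = 0.63 × 4.3 = 2.7090 mm/d
ETc = Kc × ET₀ = 1.14 × 2.7090 = 3.0883 mm/d
Over 31 days: 3.0883 × 31 = 95.737 mm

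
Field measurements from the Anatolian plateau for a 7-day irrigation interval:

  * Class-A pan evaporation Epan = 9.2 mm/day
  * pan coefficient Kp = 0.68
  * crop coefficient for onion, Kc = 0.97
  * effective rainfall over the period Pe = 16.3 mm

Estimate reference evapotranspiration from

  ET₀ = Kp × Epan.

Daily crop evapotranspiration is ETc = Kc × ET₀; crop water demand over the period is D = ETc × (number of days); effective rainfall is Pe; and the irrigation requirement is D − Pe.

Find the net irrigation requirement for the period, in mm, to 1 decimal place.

26.2 mm

ET₀ = 0.68 × 9.2 = 6.2560 mm/d
ETc = Kc × ET₀ = 0.97 × 6.2560 = 6.0683 mm/d
Crop demand D = ETc × 7 d = 6.0683 × 7 = 42.478 mm
D − Pe = 42.478 − 16.3 = 26.178 mm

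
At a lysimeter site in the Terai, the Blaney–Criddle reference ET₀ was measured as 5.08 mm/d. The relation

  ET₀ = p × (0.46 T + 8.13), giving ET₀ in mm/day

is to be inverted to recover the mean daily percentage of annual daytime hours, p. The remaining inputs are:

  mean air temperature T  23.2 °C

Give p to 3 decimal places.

0.270

p = ET₀ / (0.46 T + 8.13) = 5.08 / (0.46 × 23.2 + 8.13) = 5.08 / 18.802 = 0.2702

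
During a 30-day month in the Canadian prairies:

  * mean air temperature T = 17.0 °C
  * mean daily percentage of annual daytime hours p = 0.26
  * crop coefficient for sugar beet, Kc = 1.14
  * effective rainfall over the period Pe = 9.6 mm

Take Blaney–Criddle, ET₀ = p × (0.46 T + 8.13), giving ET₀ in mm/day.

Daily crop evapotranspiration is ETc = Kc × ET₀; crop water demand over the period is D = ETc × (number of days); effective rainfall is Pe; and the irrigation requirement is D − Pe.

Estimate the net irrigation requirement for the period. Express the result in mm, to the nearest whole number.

ET₀ = 0.26 × (0.46 × 17.0 + 8.13) = 0.26 × 15.950 = 4.1470 mm/d
ETc = Kc × ET₀ = 1.14 × 4.1470 = 4.7276 mm/d
Crop demand D = ETc × 30 d = 4.7276 × 30 = 141.828 mm
D − Pe = 141.828 − 9.6 = 132.228 mm

132 mm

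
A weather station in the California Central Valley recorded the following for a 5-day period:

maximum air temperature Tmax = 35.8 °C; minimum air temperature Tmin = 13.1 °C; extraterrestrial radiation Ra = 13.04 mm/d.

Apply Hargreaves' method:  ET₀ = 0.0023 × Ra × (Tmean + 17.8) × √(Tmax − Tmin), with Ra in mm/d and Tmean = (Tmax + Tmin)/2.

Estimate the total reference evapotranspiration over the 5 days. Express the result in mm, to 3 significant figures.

30.2 mm

Tmean = (35.8 + 13.1)/2 = 24.45 °C
ET₀ = 0.0023 × 13.04 × (24.45 + 17.8) × √22.7 = 0.0023 × 13.04 × 42.25 × 4.7645 = 6.0374 mm/d
Over 5 days: 6.0374 × 5 = 30.187 mm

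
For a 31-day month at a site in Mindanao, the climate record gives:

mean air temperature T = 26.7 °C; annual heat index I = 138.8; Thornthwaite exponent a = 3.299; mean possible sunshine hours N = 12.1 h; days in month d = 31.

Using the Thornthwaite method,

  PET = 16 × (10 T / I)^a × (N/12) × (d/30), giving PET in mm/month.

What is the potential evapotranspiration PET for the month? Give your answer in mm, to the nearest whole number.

10T/I = 10 × 26.7 / 138.8 = 1.9236
(10T/I)^a = 1.9236^3.299 = 8.6555
Uncorrected PET = 16 × 8.6555 = 138.488 mm
Correction = (N/12)(d/30) = (12.1/12)(31/30) = 1.0419
PET = 138.488 × 1.0419 = 144.291 mm/month

144 mm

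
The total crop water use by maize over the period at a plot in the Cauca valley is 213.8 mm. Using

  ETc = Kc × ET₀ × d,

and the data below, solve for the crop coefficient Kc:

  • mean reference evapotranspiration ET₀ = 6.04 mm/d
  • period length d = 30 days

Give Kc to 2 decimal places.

ETc = Kc × ET₀ × d  ⇒  Kc = ETc / (ET₀ × d)
Kc = 213.8 / (6.04 × 30) = 213.8 / 181.20 = 1.1799

1.18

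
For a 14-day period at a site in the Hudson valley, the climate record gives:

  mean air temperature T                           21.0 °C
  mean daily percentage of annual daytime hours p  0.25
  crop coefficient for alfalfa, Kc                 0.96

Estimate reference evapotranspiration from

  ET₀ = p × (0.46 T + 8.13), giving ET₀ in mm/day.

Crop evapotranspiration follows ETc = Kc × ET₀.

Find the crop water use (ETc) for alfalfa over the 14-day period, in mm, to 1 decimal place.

59.8 mm

ET₀ = 0.25 × (0.46 × 21.0 + 8.13) = 0.25 × 17.790 = 4.4475 mm/d
ETc = Kc × ET₀ = 0.96 × 4.4475 = 4.2696 mm/d
Over 14 days: 4.2696 × 14 = 59.774 mm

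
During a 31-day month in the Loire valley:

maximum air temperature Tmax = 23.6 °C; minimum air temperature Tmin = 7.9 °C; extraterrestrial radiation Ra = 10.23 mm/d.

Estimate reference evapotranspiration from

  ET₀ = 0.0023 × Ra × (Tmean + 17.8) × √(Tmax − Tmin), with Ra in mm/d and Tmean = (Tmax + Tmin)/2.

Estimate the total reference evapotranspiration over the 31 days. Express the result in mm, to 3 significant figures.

Tmean = (23.6 + 7.9)/2 = 15.75 °C
ET₀ = 0.0023 × 10.23 × (15.75 + 17.8) × √15.7 = 0.0023 × 10.23 × 33.55 × 3.9623 = 3.1278 mm/d
Over 31 days: 3.1278 × 31 = 96.962 mm

97.0 mm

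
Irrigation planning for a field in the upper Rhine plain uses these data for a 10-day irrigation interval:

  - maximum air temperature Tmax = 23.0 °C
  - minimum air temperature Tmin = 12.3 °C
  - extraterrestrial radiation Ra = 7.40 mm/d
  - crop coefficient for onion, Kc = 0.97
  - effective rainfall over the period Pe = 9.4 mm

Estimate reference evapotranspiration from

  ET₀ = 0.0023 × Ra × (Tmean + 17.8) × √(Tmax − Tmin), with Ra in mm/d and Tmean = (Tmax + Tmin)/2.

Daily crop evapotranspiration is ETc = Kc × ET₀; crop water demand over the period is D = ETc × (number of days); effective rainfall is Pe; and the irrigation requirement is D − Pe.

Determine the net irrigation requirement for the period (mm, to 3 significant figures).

Tmean = (23.0 + 12.3)/2 = 17.65 °C
ET₀ = 0.0023 × 7.40 × (17.65 + 17.8) × √10.7 = 0.0023 × 7.40 × 35.45 × 3.2711 = 1.9736 mm/d
ETc = Kc × ET₀ = 0.97 × 1.9736 = 1.9144 mm/d
Crop demand D = ETc × 10 d = 1.9144 × 10 = 19.144 mm
D − Pe = 19.144 − 9.4 = 9.744 mm

9.74 mm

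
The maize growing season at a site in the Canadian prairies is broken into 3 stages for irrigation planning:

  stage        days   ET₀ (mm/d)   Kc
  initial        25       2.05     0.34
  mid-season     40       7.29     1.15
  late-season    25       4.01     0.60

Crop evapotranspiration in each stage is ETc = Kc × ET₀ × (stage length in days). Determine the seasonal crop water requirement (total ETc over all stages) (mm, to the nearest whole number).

initial: 0.34 × 2.05 × 25 = 17.43 mm
mid-season: 1.15 × 7.29 × 40 = 335.34 mm
late-season: 0.60 × 4.01 × 25 = 60.15 mm
Seasonal total = 412.92 mm

413 mm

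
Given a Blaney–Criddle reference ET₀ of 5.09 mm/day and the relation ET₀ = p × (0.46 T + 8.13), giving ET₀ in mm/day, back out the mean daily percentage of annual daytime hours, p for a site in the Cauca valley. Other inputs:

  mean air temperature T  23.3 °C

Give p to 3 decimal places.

p = ET₀ / (0.46 T + 8.13) = 5.09 / (0.46 × 23.3 + 8.13) = 5.09 / 18.848 = 0.2701

0.270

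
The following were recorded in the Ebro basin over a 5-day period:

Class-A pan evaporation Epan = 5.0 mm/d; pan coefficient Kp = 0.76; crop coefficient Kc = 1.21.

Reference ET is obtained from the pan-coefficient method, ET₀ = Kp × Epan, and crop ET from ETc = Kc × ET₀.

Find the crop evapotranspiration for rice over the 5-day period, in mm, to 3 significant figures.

ET₀ = 0.76 × 5.0 = 3.8000 mm/d
ETc = Kc × ET₀ = 1.21 × 3.8000 = 4.5980 mm/d
Over 5 days: 4.5980 × 5 = 22.990 mm

23.0 mm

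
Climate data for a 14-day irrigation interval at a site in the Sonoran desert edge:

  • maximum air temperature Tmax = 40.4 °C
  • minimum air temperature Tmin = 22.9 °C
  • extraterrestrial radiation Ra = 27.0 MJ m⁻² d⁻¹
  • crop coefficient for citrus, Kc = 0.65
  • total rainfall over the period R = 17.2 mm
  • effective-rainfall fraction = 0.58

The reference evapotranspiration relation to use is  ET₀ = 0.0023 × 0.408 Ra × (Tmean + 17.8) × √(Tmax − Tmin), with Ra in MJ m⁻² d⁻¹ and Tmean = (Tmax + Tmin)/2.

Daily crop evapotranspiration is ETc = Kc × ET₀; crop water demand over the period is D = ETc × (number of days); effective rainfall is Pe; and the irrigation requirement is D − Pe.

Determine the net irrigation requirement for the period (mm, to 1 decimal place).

Tmean = (40.4 + 22.9)/2 = 31.65 °C
0.408 Ra = 0.408 × 27.0 = 11.0160 mm/d equivalent
ET₀ = 0.0023 × 11.0160 × (31.65 + 17.8) × √17.5 = 0.0023 × 11.0160 × 49.45 × 4.1833 = 5.2413 mm/d
ETc = Kc × ET₀ = 0.65 × 5.2413 = 3.4068 mm/d
Crop demand D = ETc × 14 d = 3.4068 × 14 = 47.695 mm
Pe = 0.58 × 17.2 = 9.976 mm
D − Pe = 47.695 − 9.976 = 37.719 mm

37.7 mm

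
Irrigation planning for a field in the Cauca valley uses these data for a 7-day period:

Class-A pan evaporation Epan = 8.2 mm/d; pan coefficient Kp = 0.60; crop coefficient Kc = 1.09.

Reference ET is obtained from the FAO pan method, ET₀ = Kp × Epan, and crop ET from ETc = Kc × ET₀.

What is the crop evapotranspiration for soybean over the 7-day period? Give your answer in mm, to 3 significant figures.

ET₀ = 0.60 × 8.2 = 4.9200 mm/d
ETc = Kc × ET₀ = 1.09 × 4.9200 = 5.3628 mm/d
Over 7 days: 5.3628 × 7 = 37.540 mm

37.5 mm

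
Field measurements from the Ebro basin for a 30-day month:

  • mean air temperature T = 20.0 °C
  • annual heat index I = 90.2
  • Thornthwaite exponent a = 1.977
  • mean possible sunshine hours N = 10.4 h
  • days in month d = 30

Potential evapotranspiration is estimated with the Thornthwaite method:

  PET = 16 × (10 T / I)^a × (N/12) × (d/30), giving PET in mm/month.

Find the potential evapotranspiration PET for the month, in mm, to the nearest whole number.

67 mm

10T/I = 10 × 20.0 / 90.2 = 2.2173
(10T/I)^a = 2.2173^1.977 = 4.8272
Uncorrected PET = 16 × 4.8272 = 77.235 mm
Correction = (N/12)(d/30) = (10.4/12)(30/30) = 0.8667
PET = 77.235 × 0.8667 = 66.940 mm/month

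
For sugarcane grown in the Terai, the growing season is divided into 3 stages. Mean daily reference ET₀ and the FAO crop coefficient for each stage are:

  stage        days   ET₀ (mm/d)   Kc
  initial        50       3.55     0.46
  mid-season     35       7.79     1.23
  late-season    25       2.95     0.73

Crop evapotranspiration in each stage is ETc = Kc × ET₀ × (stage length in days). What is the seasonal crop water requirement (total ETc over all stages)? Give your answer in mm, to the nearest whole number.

471 mm

initial: 0.46 × 3.55 × 50 = 81.65 mm
mid-season: 1.23 × 7.79 × 35 = 335.36 mm
late-season: 0.73 × 2.95 × 25 = 53.84 mm
Seasonal total = 470.85 mm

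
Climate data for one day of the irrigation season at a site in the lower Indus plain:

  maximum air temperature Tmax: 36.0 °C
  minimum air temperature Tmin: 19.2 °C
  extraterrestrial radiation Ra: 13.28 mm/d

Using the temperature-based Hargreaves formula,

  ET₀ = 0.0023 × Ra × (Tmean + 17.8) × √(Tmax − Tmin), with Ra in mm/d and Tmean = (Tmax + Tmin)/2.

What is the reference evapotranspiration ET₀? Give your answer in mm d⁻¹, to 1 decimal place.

5.7 mm d⁻¹

Tmean = (36.0 + 19.2)/2 = 27.60 °C
ET₀ = 0.0023 × 13.28 × (27.60 + 17.8) × √16.8 = 0.0023 × 13.28 × 45.40 × 4.0988 = 5.6838 mm/d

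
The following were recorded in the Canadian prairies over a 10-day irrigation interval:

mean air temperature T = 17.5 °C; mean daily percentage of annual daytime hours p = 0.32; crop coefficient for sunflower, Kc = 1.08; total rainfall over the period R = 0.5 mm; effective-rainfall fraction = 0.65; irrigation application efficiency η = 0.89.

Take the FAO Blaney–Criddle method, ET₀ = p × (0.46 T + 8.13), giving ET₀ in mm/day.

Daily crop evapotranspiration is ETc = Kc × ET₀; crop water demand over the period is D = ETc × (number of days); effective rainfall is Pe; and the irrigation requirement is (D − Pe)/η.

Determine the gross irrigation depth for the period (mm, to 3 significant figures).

ET₀ = 0.32 × (0.46 × 17.5 + 8.13) = 0.32 × 16.180 = 5.1776 mm/d
ETc = Kc × ET₀ = 1.08 × 5.1776 = 5.5918 mm/d
Crop demand D = ETc × 10 d = 5.5918 × 10 = 55.918 mm
Pe = 0.65 × 0.5 = 0.325 mm
D − Pe = 55.918 − 0.325 = 55.593 mm
Gross irrigation = 55.593 / 0.89 = 62.464 mm

62.5 mm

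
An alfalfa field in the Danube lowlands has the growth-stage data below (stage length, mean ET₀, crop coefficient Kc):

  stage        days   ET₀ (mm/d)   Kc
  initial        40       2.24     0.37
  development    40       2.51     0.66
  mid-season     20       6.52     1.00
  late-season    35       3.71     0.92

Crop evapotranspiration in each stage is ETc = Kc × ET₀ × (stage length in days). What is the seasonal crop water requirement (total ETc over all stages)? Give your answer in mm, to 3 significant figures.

initial: 0.37 × 2.24 × 40 = 33.15 mm
development: 0.66 × 2.51 × 40 = 66.26 mm
mid-season: 1.00 × 6.52 × 20 = 130.40 mm
late-season: 0.92 × 3.71 × 35 = 119.46 mm
Seasonal total = 349.27 mm

349 mm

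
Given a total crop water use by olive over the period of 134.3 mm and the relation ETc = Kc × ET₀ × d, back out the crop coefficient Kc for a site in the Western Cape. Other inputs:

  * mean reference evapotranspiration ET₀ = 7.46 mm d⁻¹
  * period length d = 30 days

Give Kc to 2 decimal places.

0.60

ETc = Kc × ET₀ × d  ⇒  Kc = ETc / (ET₀ × d)
Kc = 134.3 / (7.46 × 30) = 134.3 / 223.80 = 0.6001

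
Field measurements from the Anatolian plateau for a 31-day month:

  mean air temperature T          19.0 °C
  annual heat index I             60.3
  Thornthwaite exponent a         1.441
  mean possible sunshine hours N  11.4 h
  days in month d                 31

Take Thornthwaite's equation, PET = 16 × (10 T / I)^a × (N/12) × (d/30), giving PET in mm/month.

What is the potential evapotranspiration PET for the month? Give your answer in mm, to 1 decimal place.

82.1 mm

10T/I = 10 × 19.0 / 60.3 = 3.1509
(10T/I)^a = 3.1509^1.441 = 5.2269
Uncorrected PET = 16 × 5.2269 = 83.630 mm
Correction = (N/12)(d/30) = (11.4/12)(31/30) = 0.9817
PET = 83.630 × 0.9817 = 82.100 mm/month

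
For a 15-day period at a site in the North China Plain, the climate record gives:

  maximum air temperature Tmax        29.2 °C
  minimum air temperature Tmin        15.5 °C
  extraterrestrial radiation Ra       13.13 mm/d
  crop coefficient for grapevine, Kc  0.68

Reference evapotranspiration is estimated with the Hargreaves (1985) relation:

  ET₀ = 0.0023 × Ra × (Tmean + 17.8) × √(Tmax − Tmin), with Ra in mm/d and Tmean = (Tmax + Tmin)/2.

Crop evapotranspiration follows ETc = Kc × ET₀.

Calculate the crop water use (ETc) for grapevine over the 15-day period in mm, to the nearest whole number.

46 mm

Tmean = (29.2 + 15.5)/2 = 22.35 °C
ET₀ = 0.0023 × 13.13 × (22.35 + 17.8) × √13.7 = 0.0023 × 13.13 × 40.15 × 3.7014 = 4.4879 mm/d
ETc = Kc × ET₀ = 0.68 × 4.4879 = 3.0518 mm/d
Over 15 days: 3.0518 × 15 = 45.777 mm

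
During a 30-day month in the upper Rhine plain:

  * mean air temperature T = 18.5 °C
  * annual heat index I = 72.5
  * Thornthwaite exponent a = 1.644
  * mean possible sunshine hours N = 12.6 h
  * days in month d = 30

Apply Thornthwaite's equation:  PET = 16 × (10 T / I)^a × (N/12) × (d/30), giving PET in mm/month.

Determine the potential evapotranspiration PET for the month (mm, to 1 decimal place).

10T/I = 10 × 18.5 / 72.5 = 2.5517
(10T/I)^a = 2.5517^1.644 = 4.6647
Uncorrected PET = 16 × 4.6647 = 74.635 mm
Correction = (N/12)(d/30) = (12.6/12)(30/30) = 1.0500
PET = 74.635 × 1.0500 = 78.367 mm/month

78.4 mm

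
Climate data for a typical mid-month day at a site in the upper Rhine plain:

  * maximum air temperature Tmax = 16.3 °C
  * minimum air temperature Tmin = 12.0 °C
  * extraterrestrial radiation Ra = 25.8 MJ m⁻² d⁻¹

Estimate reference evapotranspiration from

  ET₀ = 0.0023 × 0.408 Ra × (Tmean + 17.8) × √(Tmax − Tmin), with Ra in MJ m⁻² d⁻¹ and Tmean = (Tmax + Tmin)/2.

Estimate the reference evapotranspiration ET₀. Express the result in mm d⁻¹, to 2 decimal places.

Tmean = (16.3 + 12.0)/2 = 14.15 °C
0.408 Ra = 0.408 × 25.8 = 10.5264 mm/d equivalent
ET₀ = 0.0023 × 10.5264 × (14.15 + 17.8) × √4.3 = 0.0023 × 10.5264 × 31.95 × 2.0736 = 1.6040 mm/d

1.60 mm d⁻¹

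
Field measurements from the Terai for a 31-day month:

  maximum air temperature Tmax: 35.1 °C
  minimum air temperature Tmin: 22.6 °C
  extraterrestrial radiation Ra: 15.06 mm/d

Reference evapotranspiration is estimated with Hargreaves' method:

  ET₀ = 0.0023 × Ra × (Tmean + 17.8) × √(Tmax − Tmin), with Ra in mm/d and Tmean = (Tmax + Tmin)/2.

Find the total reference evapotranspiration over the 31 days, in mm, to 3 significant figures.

Tmean = (35.1 + 22.6)/2 = 28.85 °C
ET₀ = 0.0023 × 15.06 × (28.85 + 17.8) × √12.5 = 0.0023 × 15.06 × 46.65 × 3.5355 = 5.7129 mm/d
Over 31 days: 5.7129 × 31 = 177.100 mm

177 mm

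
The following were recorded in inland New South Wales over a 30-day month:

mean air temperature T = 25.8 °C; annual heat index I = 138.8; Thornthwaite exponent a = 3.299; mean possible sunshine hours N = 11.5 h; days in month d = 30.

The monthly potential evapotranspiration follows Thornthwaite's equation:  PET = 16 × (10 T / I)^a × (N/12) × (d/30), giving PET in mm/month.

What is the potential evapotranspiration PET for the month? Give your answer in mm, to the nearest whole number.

10T/I = 10 × 25.8 / 138.8 = 1.8588
(10T/I)^a = 1.8588^3.299 = 7.7303
Uncorrected PET = 16 × 7.7303 = 123.685 mm
Correction = (N/12)(d/30) = (11.5/12)(30/30) = 0.9583
PET = 123.685 × 0.9583 = 118.527 mm/month

119 mm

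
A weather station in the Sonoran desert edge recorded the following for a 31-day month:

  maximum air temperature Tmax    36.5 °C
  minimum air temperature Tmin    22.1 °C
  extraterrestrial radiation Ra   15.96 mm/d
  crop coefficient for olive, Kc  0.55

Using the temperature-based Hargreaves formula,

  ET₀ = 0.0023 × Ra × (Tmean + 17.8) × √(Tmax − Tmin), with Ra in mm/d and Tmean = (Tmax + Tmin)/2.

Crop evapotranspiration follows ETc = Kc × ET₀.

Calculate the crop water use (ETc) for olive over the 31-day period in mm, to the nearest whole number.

112 mm

Tmean = (36.5 + 22.1)/2 = 29.30 °C
ET₀ = 0.0023 × 15.96 × (29.30 + 17.8) × √14.4 = 0.0023 × 15.96 × 47.10 × 3.7947 = 6.5608 mm/d
ETc = Kc × ET₀ = 0.55 × 6.5608 = 3.6084 mm/d
Over 31 days: 3.6084 × 31 = 111.860 mm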